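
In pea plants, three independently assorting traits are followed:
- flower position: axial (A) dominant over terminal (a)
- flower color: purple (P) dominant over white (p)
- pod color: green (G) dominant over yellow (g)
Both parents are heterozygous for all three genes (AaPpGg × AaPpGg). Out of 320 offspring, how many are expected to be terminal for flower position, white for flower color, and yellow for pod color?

Trihybrid cross: AaPpGg × AaPpGg
Each trait segregates independently with a 3:1 phenotypic ratio, so each gene contributes 3/4 (dominant) or 1/4 (recessive).
Target: terminal (flower position), white (flower color), yellow (pod color)
Probability = product of independent per-trait probabilities
= 1/4 × 1/4 × 1/4 = 1/64
Expected count = 1/64 × 320 = 5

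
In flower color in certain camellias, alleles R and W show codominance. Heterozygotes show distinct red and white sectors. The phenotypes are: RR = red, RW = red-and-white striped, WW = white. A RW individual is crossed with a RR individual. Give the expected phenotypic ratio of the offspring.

Punnett square for RW × RR:
Offspring genotypes: 2 RR, 2 RW
Phenotype counts: 2 red, 2 red-and-white striped
Ratio: 1 red : 1 red-and-white striped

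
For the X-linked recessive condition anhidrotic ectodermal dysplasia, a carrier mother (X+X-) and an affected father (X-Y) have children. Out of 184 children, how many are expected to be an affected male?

Cross: X+X- × X-Y
Offspring: 1 X+X-, 1 X+Y, 1 X-X-, 1 X-Y
Probability of an affected male: 1/4
Expected count = 1/4 × 184 = 46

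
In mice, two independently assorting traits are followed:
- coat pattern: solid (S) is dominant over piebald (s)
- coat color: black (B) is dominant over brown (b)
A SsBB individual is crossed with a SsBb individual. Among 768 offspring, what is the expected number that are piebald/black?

Dihybrid cross SsBB × SsBb — consider each gene separately:
coat pattern: Ss × Ss → 1 SS, 2 Ss, 1 ss → 3 S_ : 1 ss (out of 4)
coat color: BB × Bb → 2 BB, 2 Bb → 4 B_ (out of 4)
Combine (counts out of 4 × 4 = 16): solid/black (S_B_) = 3×4 = 12; piebald/black (ssB_) = 1×4 = 4
Phenotype counts (out of 16): 12 solid/black, 4 piebald/black
piebald/black: 4 out of 16 → fraction 1/4
Expected count = 1/4 × 768 = 192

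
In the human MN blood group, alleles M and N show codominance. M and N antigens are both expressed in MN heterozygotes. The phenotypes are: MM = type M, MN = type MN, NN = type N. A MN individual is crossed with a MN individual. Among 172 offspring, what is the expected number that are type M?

Punnett square for MN × MN:
Offspring genotypes: 1 MM, 2 MN, 1 NN
Phenotype counts: 1 type M, 2 type MN, 1 type N
type M: 1 out of 4 → fraction 1/4
Expected count = 1/4 × 172 = 43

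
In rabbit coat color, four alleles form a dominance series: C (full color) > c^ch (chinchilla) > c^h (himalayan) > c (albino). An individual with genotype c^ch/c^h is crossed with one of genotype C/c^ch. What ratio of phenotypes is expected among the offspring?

Cross: c^ch/c^h × C/c^ch
Allele dominance: C > c^ch > c^h > c
Offspring genotypes: 1 C/c^ch, 1 c^ch/c^ch, 1 C/c^h, 1 c^ch/c^h
Phenotype counts: 2 full color, 2 chinchilla
Ratio: 1 full color : 1 chinchilla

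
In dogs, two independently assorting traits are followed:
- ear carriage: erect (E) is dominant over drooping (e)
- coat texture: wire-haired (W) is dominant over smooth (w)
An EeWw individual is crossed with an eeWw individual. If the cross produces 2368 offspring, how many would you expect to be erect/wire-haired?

Dihybrid cross EeWw × eeWw — consider each gene separately:
ear carriage: Ee × ee → 2 Ee, 2 ee → 2 E_ : 2 ee (out of 4)
coat texture: Ww × Ww → 1 WW, 2 Ww, 1 ww → 3 W_ : 1 ww (out of 4)
Combine (counts out of 4 × 4 = 16): erect/wire-haired (E_W_) = 2×3 = 6; erect/smooth (E_ww) = 2×1 = 2; drooping/wire-haired (eeW_) = 2×3 = 6; drooping/smooth (eeww) = 2×1 = 2
Phenotype counts (out of 16): 6 erect/wire-haired, 2 erect/smooth, 6 drooping/wire-haired, 2 drooping/smooth
erect/wire-haired: 6 out of 16 → fraction 3/8
Expected count = 3/8 × 2368 = 888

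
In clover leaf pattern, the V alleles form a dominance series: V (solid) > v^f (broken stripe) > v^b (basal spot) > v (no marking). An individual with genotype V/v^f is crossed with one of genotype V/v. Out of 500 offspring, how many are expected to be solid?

Cross: V/v^f × V/v
Allele dominance: V > v^f > v^b > v
Offspring genotypes: 1 V/V, 1 V/v, 1 V/v^f, 1 v^f/v
Phenotype counts: 3 solid, 1 broken stripe
solid: 3 out of 4 → fraction 3/4
Expected count = 3/4 × 500 = 375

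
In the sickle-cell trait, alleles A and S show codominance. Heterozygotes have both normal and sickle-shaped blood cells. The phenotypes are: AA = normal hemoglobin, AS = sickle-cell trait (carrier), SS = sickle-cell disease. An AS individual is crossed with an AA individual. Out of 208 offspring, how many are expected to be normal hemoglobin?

Punnett square for AS × AA:
Offspring genotypes: 2 AA, 2 AS
Phenotype counts: 2 normal hemoglobin, 2 sickle-cell trait (carrier)
normal hemoglobin: 2 out of 4 → fraction 1/2
Expected count = 1/2 × 208 = 104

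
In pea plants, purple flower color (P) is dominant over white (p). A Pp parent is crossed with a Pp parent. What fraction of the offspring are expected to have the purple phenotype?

Punnett square for Pp × Pp:
Offspring genotypes: 1 PP, 2 Pp, 1 pp
Total offspring: 4
Count with target: 3
Probability: 3/4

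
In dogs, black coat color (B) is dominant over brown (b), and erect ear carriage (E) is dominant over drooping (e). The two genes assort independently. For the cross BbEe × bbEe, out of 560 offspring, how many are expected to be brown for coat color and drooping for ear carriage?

Dihybrid cross BbEe × bbEe — consider each gene separately:
coat color: Bb × bb → 2 Bb, 2 bb → 2 B_ : 2 bb (out of 4)
ear carriage: Ee × Ee → 1 EE, 2 Ee, 1 ee → 3 E_ : 1 ee (out of 4)
Looking for: brown (bb) and drooping (ee)
P(brown) = 2/4, P(drooping) = 1/4
P(both) = 2/4 × 1/4 = 2/16 = 1/8
Expected count = 1/8 × 560 = 70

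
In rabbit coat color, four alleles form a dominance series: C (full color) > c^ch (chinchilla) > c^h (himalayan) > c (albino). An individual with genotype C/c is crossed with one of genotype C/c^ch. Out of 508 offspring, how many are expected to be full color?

Cross: C/c × C/c^ch
Allele dominance: C > c^ch > c^h > c
Offspring genotypes: 1 C/C, 1 C/c^ch, 1 C/c, 1 c^ch/c
Phenotype counts: 3 full color, 1 chinchilla
full color: 3 out of 4 → fraction 3/4
Expected count = 3/4 × 508 = 381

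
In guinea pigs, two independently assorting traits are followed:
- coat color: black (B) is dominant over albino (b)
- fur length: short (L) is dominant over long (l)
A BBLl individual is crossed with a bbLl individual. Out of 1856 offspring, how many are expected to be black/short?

Dihybrid cross BBLl × bbLl — consider each gene separately:
coat color: BB × bb → 4 Bb → 4 B_ (out of 4)
fur length: Ll × Ll → 1 LL, 2 Ll, 1 ll → 3 L_ : 1 ll (out of 4)
Combine (counts out of 4 × 4 = 16): black/short (B_L_) = 4×3 = 12; black/long (B_ll) = 4×1 = 4
Phenotype counts (out of 16): 12 black/short, 4 black/long
black/short: 12 out of 16 → fraction 3/4
Expected count = 3/4 × 1856 = 1392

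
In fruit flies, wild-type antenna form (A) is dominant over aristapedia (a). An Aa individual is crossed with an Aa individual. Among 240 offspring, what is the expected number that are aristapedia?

Punnett square for Aa × Aa:
Offspring genotypes: 1 AA, 2 Aa, 1 aa
wild-type: 3, aristapedia: 1
aristapedia: 1 out of 4 → fraction 1/4
Expected count = 1/4 × 240 = 60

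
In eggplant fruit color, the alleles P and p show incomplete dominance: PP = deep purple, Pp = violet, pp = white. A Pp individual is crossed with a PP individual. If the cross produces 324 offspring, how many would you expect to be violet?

Punnett square for Pp × PP:
Offspring genotypes: 2 PP, 2 Pp
Phenotype counts: 2 deep purple, 2 violet
violet: 2 out of 4 → fraction 1/2
Expected count = 1/2 × 324 = 162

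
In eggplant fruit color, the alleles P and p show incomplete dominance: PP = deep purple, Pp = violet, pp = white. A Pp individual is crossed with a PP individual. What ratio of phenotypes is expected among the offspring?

Punnett square for Pp × PP:
Offspring genotypes: 2 PP, 2 Pp
Phenotype counts: 2 deep purple, 2 violet
Ratio: 1 deep purple : 1 violet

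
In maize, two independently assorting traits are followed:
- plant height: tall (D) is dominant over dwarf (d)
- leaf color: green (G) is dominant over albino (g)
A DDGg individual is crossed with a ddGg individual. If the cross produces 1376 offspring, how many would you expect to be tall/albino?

Dihybrid cross DDGg × ddGg — consider each gene separately:
plant height: DD × dd → 4 Dd → 4 D_ (out of 4)
leaf color: Gg × Gg → 1 GG, 2 Gg, 1 gg → 3 G_ : 1 gg (out of 4)
Combine (counts out of 4 × 4 = 16): tall/green (D_G_) = 4×3 = 12; tall/albino (D_gg) = 4×1 = 4
Phenotype counts (out of 16): 12 tall/green, 4 tall/albino
tall/albino: 4 out of 16 → fraction 1/4
Expected count = 1/4 × 1376 = 344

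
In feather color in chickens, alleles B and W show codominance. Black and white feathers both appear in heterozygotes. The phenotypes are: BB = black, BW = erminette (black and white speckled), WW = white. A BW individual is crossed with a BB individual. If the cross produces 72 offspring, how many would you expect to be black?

Punnett square for BW × BB:
Offspring genotypes: 2 BB, 2 BW
Phenotype counts: 2 black, 2 erminette (black and white speckled)
black: 2 out of 4 → fraction 1/2
Expected count = 1/2 × 72 = 36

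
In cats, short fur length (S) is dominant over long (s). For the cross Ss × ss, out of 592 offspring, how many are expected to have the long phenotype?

Punnett square for Ss × ss:
Offspring genotypes: 2 Ss, 2 ss
Total offspring: 4
Count with target: 2
Probability: 2/4 = 1/2
Expected count = 1/2 × 592 = 296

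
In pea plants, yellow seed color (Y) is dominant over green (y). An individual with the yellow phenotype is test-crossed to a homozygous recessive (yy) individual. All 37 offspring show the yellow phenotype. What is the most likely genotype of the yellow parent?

Test cross: ? × yy
All offspring are yellow.
If the unknown parent were heterozygous (Yy), about half of 37 offspring would be green; none are. The unknown parent is most likely homozygous dominant (YY).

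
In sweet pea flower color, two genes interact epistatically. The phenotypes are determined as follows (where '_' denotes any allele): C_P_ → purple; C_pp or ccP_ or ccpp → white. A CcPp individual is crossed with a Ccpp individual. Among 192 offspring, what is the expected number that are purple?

Cross: CcPp × Ccpp — consider each gene separately:
C gene: Cc × Cc → 1 CC, 2 Cc, 1 cc → 3 C_ : 1 cc (out of 4)
P gene: Pp × pp → 2 Pp, 2 pp → 2 P_ : 2 pp (out of 4)
Genotype classes (out of 4 × 4 = 16): C_P_ = 3×2 = 6; C_pp = 3×2 = 6; ccP_ = 1×2 = 2; ccpp = 1×2 = 2
Apply the phenotype rules: C_P_ (6) → purple; C_pp (6) + ccP_ (2) + ccpp (2) → white
Phenotype counts (out of 16): 6 purple, 10 white
purple: 6 out of 16 → fraction 3/8
Expected count = 3/8 × 192 = 72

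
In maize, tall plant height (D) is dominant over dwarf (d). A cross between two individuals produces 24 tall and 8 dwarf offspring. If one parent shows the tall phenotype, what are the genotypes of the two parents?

Observed offspring: 24 tall, 8 dwarf
The observed ratio simplifies to 3:1. Dwarf (dd) offspring appear, so each parent must contribute one d allele. The parent stated to show tall carries D, so it is Dd. The other parent is then either Dd or dd: Dd × dd would give a 1:1 split, whereas Dd × Dd gives 3:1 — matching the data. So both parents are heterozygous (Dd × Dd).
Parent genotypes: Dd × Dd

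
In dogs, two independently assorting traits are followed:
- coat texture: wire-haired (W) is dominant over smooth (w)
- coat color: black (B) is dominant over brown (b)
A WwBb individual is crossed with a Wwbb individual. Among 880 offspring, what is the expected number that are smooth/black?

Dihybrid cross WwBb × Wwbb — consider each gene separately:
coat texture: Ww × Ww → 1 WW, 2 Ww, 1 ww → 3 W_ : 1 ww (out of 4)
coat color: Bb × bb → 2 Bb, 2 bb → 2 B_ : 2 bb (out of 4)
Combine (counts out of 4 × 4 = 16): wire-haired/black (W_B_) = 3×2 = 6; wire-haired/brown (W_bb) = 3×2 = 6; smooth/black (wwB_) = 1×2 = 2; smooth/brown (wwbb) = 1×2 = 2
Phenotype counts (out of 16): 6 wire-haired/black, 6 wire-haired/brown, 2 smooth/black, 2 smooth/brown
smooth/black: 2 out of 16 → fraction 1/8
Expected count = 1/8 × 880 = 110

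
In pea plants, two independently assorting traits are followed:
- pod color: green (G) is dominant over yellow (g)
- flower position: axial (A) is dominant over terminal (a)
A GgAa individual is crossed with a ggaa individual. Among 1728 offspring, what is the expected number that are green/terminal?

Dihybrid cross GgAa × ggaa — consider each gene separately:
pod color: Gg × gg → 2 Gg, 2 gg → 2 G_ : 2 gg (out of 4)
flower position: Aa × aa → 2 Aa, 2 aa → 2 A_ : 2 aa (out of 4)
Combine (counts out of 4 × 4 = 16): green/axial (G_A_) = 2×2 = 4; green/terminal (G_aa) = 2×2 = 4; yellow/axial (ggA_) = 2×2 = 4; yellow/terminal (ggaa) = 2×2 = 4
Phenotype counts (out of 16): 4 green/axial, 4 green/terminal, 4 yellow/axial, 4 yellow/terminal
green/terminal: 4 out of 16 → fraction 1/4
Expected count = 1/4 × 1728 = 432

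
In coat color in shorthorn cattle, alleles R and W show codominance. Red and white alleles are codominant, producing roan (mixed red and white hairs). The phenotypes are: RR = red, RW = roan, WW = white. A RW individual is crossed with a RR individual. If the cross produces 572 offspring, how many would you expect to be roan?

Punnett square for RW × RR:
Offspring genotypes: 2 RR, 2 RW
Phenotype counts: 2 red, 2 roan
roan: 2 out of 4 → fraction 1/2
Expected count = 1/2 × 572 = 286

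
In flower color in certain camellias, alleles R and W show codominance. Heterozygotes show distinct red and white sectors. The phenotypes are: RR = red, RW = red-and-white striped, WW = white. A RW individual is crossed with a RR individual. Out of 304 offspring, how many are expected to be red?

Punnett square for RW × RR:
Offspring genotypes: 2 RR, 2 RW
Phenotype counts: 2 red, 2 red-and-white striped
red: 2 out of 4 → fraction 1/2
Expected count = 1/2 × 304 = 152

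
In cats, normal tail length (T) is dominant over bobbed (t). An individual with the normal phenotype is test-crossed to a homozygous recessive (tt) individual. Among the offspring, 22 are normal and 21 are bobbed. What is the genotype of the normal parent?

Test cross: ? × tt
Offspring: 22 normal, 21 bobbed — approximately 1:1.
A 1:1 ratio in a test cross indicates the unknown parent is heterozygous (Tt).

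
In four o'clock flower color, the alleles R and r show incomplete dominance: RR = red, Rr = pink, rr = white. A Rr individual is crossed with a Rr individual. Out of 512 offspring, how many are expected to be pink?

Punnett square for Rr × Rr:
Offspring genotypes: 1 RR, 2 Rr, 1 rr
Phenotype counts: 1 red, 2 pink, 1 white
pink: 2 out of 4 → fraction 1/2
Expected count = 1/2 × 512 = 256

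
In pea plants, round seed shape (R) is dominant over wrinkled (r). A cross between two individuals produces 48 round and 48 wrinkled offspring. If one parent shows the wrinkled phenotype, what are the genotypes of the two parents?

Observed offspring: 48 round, 48 wrinkled
The observed ratio simplifies to 1:1. One parent shows wrinkled, so its genotype must be rr. A 1:1 offspring split requires the other parent to be heterozygous (Rr).
Parent genotypes: rr × Rr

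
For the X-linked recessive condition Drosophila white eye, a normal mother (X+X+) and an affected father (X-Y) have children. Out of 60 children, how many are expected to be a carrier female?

Cross: X+X+ × X-Y
Offspring: 2 X+X-, 2 X+Y
Probability of a carrier female: 2/4 = 1/2
Expected count = 1/2 × 60 = 30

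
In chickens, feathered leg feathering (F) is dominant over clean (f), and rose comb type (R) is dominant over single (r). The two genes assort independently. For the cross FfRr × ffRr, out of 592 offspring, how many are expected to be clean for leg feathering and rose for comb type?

Dihybrid cross FfRr × ffRr — consider each gene separately:
leg feathering: Ff × ff → 2 Ff, 2 ff → 2 F_ : 2 ff (out of 4)
comb type: Rr × Rr → 1 RR, 2 Rr, 1 rr → 3 R_ : 1 rr (out of 4)
Looking for: clean (ff) and rose (R_)
P(clean) = 2/4, P(rose) = 3/4
P(both) = 2/4 × 3/4 = 6/16 = 3/8
Expected count = 3/8 × 592 = 222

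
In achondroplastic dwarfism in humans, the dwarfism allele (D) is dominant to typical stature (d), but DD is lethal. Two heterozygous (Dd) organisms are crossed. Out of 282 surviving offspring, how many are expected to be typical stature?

Cross: Dd × Dd
Punnett square offspring (before lethality): 1 DD, 2 Dd, 1 dd
The DD genotype is lethal (embryos die); surviving offspring: 2 Dd, 1 dd
typical stature: 1 out of 3 → fraction 1/3
Expected count = 1/3 × 282 = 94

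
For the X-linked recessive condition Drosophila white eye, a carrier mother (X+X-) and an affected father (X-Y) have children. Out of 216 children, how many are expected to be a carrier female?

Cross: X+X- × X-Y
Offspring: 1 X+X-, 1 X+Y, 1 X-X-, 1 X-Y
Probability of a carrier female: 1/4
Expected count = 1/4 × 216 = 54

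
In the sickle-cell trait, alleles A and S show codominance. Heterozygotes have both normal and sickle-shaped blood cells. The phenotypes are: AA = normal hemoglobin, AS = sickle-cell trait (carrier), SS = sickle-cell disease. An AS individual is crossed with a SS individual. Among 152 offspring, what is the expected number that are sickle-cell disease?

Punnett square for AS × SS:
Offspring genotypes: 2 AS, 2 SS
Phenotype counts: 2 sickle-cell trait (carrier), 2 sickle-cell disease
sickle-cell disease: 2 out of 4 → fraction 1/2
Expected count = 1/2 × 152 = 76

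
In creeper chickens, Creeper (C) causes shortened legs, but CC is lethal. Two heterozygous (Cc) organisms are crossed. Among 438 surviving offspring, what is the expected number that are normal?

Cross: Cc × Cc
Punnett square offspring (before lethality): 1 CC, 2 Cc, 1 cc
The CC genotype is lethal (embryos die); surviving offspring: 2 Cc, 1 cc
normal: 1 out of 3 → fraction 1/3
Expected count = 1/3 × 438 = 146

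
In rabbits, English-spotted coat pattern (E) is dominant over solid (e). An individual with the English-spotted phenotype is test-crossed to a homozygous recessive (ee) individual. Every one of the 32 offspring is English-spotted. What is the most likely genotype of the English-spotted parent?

Test cross: ? × ee
All offspring are English-spotted.
If the unknown parent were heterozygous (Ee), about half of 32 offspring would be solid; none are. The unknown parent is most likely homozygous dominant (EE).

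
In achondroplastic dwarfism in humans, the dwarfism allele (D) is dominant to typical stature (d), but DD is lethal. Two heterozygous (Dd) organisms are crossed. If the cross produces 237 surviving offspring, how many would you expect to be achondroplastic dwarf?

Cross: Dd × Dd
Punnett square offspring (before lethality): 1 DD, 2 Dd, 1 dd
The DD genotype is lethal (embryos die); surviving offspring: 2 Dd, 1 dd
achondroplastic dwarf: 2 out of 3 → fraction 2/3
Expected count = 2/3 × 237 = 158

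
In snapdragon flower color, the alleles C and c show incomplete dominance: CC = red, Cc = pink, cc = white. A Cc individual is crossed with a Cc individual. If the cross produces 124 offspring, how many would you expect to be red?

Punnett square for Cc × Cc:
Offspring genotypes: 1 CC, 2 Cc, 1 cc
Phenotype counts: 1 red, 2 pink, 1 white
red: 1 out of 4 → fraction 1/4
Expected count = 1/4 × 124 = 31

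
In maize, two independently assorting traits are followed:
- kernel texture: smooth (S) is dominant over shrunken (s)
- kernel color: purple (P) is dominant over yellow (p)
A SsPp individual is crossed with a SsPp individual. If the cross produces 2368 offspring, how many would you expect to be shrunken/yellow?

Dihybrid cross SsPp × SsPp — consider each gene separately:
kernel texture: Ss × Ss → 1 SS, 2 Ss, 1 ss → 3 S_ : 1 ss (out of 4)
kernel color: Pp × Pp → 1 PP, 2 Pp, 1 pp → 3 P_ : 1 pp (out of 4)
Combine (counts out of 4 × 4 = 16): smooth/purple (S_P_) = 3×3 = 9; smooth/yellow (S_pp) = 3×1 = 3; shrunken/purple (ssP_) = 1×3 = 3; shrunken/yellow (sspp) = 1×1 = 1
Phenotype counts (out of 16): 9 smooth/purple, 3 smooth/yellow, 3 shrunken/purple, 1 shrunken/yellow
shrunken/yellow: 1 out of 16 → fraction 1/16
Expected count = 1/16 × 2368 = 148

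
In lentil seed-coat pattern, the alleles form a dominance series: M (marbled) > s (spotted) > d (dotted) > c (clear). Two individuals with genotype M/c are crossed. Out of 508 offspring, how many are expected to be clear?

Cross: M/c × M/c
Allele dominance: M > s > d > c
Offspring genotypes: 1 M/M, 2 M/c, 1 c/c
Phenotype counts: 3 marbled, 1 clear
clear: 1 out of 4 → fraction 1/4
Expected count = 1/4 × 508 = 127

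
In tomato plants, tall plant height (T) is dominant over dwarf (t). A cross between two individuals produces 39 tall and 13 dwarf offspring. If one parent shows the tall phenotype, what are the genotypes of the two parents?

Observed offspring: 39 tall, 13 dwarf
The observed ratio simplifies to 3:1. Dwarf (tt) offspring appear, so each parent must contribute one t allele. The parent stated to show tall carries T, so it is Tt. The other parent is then either Tt or tt: Tt × tt would give a 1:1 split, whereas Tt × Tt gives 3:1 — matching the data. So both parents are heterozygous (Tt × Tt).
Parent genotypes: Tt × Tt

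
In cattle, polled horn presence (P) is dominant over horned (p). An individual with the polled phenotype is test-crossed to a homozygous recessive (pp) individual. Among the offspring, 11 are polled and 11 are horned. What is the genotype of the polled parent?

Test cross: ? × pp
Offspring: 11 polled, 11 horned — approximately 1:1.
A 1:1 ratio in a test cross indicates the unknown parent is heterozygous (Pp).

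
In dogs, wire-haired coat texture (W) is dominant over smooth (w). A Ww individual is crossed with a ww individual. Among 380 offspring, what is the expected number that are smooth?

Punnett square for Ww × ww:
Offspring genotypes: 2 Ww, 2 ww
wire-haired: 2, smooth: 2
smooth: 2 out of 4 → fraction 1/2
Expected count = 1/2 × 380 = 190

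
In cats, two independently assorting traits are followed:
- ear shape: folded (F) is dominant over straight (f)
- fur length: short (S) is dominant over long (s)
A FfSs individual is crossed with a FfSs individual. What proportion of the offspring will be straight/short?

Dihybrid cross FfSs × FfSs — consider each gene separately:
ear shape: Ff × Ff → 1 FF, 2 Ff, 1 ff → 3 F_ : 1 ff (out of 4)
fur length: Ss × Ss → 1 SS, 2 Ss, 1 ss → 3 S_ : 1 ss (out of 4)
Combine (counts out of 4 × 4 = 16): folded/short (F_S_) = 3×3 = 9; folded/long (F_ss) = 3×1 = 3; straight/short (ffS_) = 1×3 = 3; straight/long (ffss) = 1×1 = 1
Phenotype counts (out of 16): 9 folded/short, 3 folded/long, 3 straight/short, 1 straight/long
straight/short: 3 out of 16
Probability: 3/16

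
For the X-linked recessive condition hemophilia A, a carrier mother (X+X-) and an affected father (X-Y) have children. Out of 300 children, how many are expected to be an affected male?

Cross: X+X- × X-Y
Offspring: 1 X+X-, 1 X+Y, 1 X-X-, 1 X-Y
Probability of an affected male: 1/4
Expected count = 1/4 × 300 = 75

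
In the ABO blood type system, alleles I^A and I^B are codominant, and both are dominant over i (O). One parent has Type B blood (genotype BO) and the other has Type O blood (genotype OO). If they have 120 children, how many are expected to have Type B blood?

Cross: BO × OO
Possible offspring genotypes: 2 BO, 2 OO
Blood type counts: 2 Type B, 2 Type O
Probability of Type B: 2/4 = 1/2
Expected count = 1/2 × 120 = 60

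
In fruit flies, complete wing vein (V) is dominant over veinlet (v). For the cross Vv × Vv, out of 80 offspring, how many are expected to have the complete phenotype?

Punnett square for Vv × Vv:
Offspring genotypes: 1 VV, 2 Vv, 1 vv
Total offspring: 4
Count with target: 3
Probability: 3/4
Expected count = 3/4 × 80 = 60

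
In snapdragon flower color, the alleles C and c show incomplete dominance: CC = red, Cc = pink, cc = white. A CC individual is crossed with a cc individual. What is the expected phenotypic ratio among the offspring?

Punnett square for CC × cc:
Offspring genotypes: 4 Cc
Phenotype counts: 4 pink
Ratio: all pink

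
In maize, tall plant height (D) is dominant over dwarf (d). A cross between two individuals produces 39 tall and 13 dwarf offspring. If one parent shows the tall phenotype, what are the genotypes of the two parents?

Observed offspring: 39 tall, 13 dwarf
The observed ratio simplifies to 3:1. Dwarf (dd) offspring appear, so each parent must contribute one d allele. The parent stated to show tall carries D, so it is Dd. The other parent is then either Dd or dd: Dd × dd would give a 1:1 split, whereas Dd × Dd gives 3:1 — matching the data. So both parents are heterozygous (Dd × Dd).
Parent genotypes: Dd × Dd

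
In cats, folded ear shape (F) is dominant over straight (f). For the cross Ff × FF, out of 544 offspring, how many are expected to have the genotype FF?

Punnett square for Ff × FF:
Offspring genotypes: 2 FF, 2 Ff
Total offspring: 4
Count with target: 2
Probability: 2/4 = 1/2
Expected count = 1/2 × 544 = 272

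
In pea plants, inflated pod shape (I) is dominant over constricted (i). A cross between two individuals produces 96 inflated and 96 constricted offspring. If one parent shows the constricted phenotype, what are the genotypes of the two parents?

Observed offspring: 96 inflated, 96 constricted
The observed ratio simplifies to 1:1. One parent shows constricted, so its genotype must be ii. A 1:1 offspring split requires the other parent to be heterozygous (Ii).
Parent genotypes: ii × Ii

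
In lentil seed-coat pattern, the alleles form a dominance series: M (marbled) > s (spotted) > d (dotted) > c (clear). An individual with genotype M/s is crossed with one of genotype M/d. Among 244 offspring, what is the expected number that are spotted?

Cross: M/s × M/d
Allele dominance: M > s > d > c
Offspring genotypes: 1 M/M, 1 M/d, 1 M/s, 1 s/d
Phenotype counts: 3 marbled, 1 spotted
spotted: 1 out of 4 → fraction 1/4
Expected count = 1/4 × 244 = 61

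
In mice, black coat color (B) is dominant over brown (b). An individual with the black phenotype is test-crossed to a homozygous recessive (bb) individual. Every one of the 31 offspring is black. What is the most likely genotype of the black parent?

Test cross: ? × bb
All offspring are black.
If the unknown parent were heterozygous (Bb), about half of 31 offspring would be brown; none are. The unknown parent is most likely homozygous dominant (BB).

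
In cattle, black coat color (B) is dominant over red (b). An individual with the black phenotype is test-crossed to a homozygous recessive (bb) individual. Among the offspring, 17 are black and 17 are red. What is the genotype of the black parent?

Test cross: ? × bb
Offspring: 17 black, 17 red — approximately 1:1.
A 1:1 ratio in a test cross indicates the unknown parent is heterozygous (Bb).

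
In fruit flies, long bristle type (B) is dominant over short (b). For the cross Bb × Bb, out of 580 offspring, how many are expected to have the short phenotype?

Punnett square for Bb × Bb:
Offspring genotypes: 1 BB, 2 Bb, 1 bb
Total offspring: 4
Count with target: 1
Probability: 1/4
Expected count = 1/4 × 580 = 145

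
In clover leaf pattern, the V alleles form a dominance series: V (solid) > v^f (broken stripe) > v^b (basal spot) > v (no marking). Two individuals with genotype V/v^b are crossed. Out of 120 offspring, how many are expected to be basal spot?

Cross: V/v^b × V/v^b
Allele dominance: V > v^f > v^b > v
Offspring genotypes: 1 V/V, 2 V/v^b, 1 v^b/v^b
Phenotype counts: 3 solid, 1 basal spot
basal spot: 1 out of 4 → fraction 1/4
Expected count = 1/4 × 120 = 30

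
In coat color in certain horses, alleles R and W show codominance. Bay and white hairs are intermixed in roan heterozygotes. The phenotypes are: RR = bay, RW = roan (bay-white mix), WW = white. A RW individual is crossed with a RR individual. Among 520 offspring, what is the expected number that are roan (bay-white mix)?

Punnett square for RW × RR:
Offspring genotypes: 2 RR, 2 RW
Phenotype counts: 2 bay, 2 roan (bay-white mix)
roan (bay-white mix): 2 out of 4 → fraction 1/2
Expected count = 1/2 × 520 = 260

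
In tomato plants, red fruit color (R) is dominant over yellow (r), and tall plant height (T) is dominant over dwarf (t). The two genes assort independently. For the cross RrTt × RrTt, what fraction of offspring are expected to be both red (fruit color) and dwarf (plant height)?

Dihybrid cross RrTt × RrTt — consider each gene separately:
fruit color: Rr × Rr → 1 RR, 2 Rr, 1 rr → 3 R_ : 1 rr (out of 4)
plant height: Tt × Tt → 1 TT, 2 Tt, 1 tt → 3 T_ : 1 tt (out of 4)
Looking for: red (R_) and dwarf (tt)
P(red) = 3/4, P(dwarf) = 1/4
P(both) = 3/4 × 1/4 = 3/16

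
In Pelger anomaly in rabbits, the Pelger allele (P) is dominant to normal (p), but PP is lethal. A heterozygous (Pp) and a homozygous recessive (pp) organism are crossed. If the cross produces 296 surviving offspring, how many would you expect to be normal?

Cross: Pp × pp
Punnett square offspring (before lethality): 2 Pp, 2 pp
No PP offspring are produced in this cross.
normal: 2 out of 4 → fraction 1/2
Expected count = 1/2 × 296 = 148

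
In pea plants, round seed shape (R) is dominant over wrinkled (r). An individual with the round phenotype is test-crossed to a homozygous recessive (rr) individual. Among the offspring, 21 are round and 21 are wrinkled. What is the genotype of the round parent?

Test cross: ? × rr
Offspring: 21 round, 21 wrinkled — approximately 1:1.
A 1:1 ratio in a test cross indicates the unknown parent is heterozygous (Rr).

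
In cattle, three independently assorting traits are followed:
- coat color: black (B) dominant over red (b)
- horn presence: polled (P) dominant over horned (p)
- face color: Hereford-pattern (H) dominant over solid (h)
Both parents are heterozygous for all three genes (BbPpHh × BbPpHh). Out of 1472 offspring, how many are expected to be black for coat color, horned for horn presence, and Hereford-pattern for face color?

Trihybrid cross: BbPpHh × BbPpHh
Each trait segregates independently with a 3:1 phenotypic ratio, so each gene contributes 3/4 (dominant) or 1/4 (recessive).
Target: black (coat color), horned (horn presence), Hereford-pattern (face color)
Probability = product of independent per-trait probabilities
= 3/4 × 1/4 × 3/4 = 9/64
Expected count = 9/64 × 1472 = 207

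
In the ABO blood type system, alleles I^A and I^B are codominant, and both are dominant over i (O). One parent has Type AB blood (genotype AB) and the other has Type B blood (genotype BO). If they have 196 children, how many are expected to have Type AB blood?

Cross: AB × BO
Possible offspring genotypes: 1 AB, 1 AO, 1 BB, 1 BO
Blood type counts: 1 Type AB, 1 Type A, 2 Type B
Probability of Type AB: 1/4
Expected count = 1/4 × 196 = 49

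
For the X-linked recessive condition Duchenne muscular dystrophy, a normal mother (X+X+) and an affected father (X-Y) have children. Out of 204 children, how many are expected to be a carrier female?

Cross: X+X+ × X-Y
Offspring: 2 X+X-, 2 X+Y
Probability of a carrier female: 2/4 = 1/2
Expected count = 1/2 × 204 = 102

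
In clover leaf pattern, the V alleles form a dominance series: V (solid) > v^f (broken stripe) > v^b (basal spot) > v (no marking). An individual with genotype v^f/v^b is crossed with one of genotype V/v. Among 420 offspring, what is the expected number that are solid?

Cross: v^f/v^b × V/v
Allele dominance: V > v^f > v^b > v
Offspring genotypes: 1 V/v^f, 1 v^f/v, 1 V/v^b, 1 v^b/v
Phenotype counts: 2 solid, 1 broken stripe, 1 basal spot
solid: 2 out of 4 → fraction 1/2
Expected count = 1/2 × 420 = 210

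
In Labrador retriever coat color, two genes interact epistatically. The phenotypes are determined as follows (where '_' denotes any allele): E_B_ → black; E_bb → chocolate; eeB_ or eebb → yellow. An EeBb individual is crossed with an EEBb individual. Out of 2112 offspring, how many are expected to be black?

Cross: EeBb × EEBb — consider each gene separately:
E gene: Ee × EE → 2 EE, 2 Ee → 4 E_ (out of 4)
B gene: Bb × Bb → 1 BB, 2 Bb, 1 bb → 3 B_ : 1 bb (out of 4)
Genotype classes (out of 4 × 4 = 16): E_B_ = 4×3 = 12; E_bb = 4×1 = 4
Apply the phenotype rules: E_B_ (12) → black; E_bb (4) → chocolate
Phenotype counts (out of 16): 12 black, 4 chocolate
black: 12 out of 16 → fraction 3/4
Expected count = 3/4 × 2112 = 1584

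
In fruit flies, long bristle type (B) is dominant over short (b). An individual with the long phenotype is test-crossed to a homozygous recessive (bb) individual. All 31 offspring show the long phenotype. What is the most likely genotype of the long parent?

Test cross: ? × bb
All offspring are long.
If the unknown parent were heterozygous (Bb), about half of 31 offspring would be short; none are. The unknown parent is most likely homozygous dominant (BB).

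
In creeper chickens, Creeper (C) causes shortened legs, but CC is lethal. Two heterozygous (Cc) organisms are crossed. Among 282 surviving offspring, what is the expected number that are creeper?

Cross: Cc × Cc
Punnett square offspring (before lethality): 1 CC, 2 Cc, 1 cc
The CC genotype is lethal (embryos die); surviving offspring: 2 Cc, 1 cc
creeper: 2 out of 3 → fraction 2/3
Expected count = 2/3 × 282 = 188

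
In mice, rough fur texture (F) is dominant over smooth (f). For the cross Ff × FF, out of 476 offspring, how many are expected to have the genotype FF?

Punnett square for Ff × FF:
Offspring genotypes: 2 FF, 2 Ff
Total offspring: 4
Count with target: 2
Probability: 2/4 = 1/2
Expected count = 1/2 × 476 = 238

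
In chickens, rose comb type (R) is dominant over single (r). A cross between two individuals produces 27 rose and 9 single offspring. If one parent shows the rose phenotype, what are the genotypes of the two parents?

Observed offspring: 27 rose, 9 single
The observed ratio simplifies to 3:1. Single (rr) offspring appear, so each parent must contribute one r allele. The parent stated to show rose carries R, so it is Rr. The other parent is then either Rr or rr: Rr × rr would give a 1:1 split, whereas Rr × Rr gives 3:1 — matching the data. So both parents are heterozygous (Rr × Rr).
Parent genotypes: Rr × Rr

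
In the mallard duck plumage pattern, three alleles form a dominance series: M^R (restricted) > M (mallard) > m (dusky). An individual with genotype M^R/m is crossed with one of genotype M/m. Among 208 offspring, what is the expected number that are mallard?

Cross: M^R/m × M/m
Allele dominance: M^R > M > m
Offspring genotypes: 1 M^R/M, 1 M^R/m, 1 M/m, 1 m/m
Phenotype counts: 2 restricted, 1 mallard, 1 dusky
mallard: 1 out of 4 → fraction 1/4
Expected count = 1/4 × 208 = 52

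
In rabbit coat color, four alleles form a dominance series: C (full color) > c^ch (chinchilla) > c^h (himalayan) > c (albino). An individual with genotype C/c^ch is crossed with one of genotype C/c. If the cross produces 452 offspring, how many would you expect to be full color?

Cross: C/c^ch × C/c
Allele dominance: C > c^ch > c^h > c
Offspring genotypes: 1 C/C, 1 C/c, 1 C/c^ch, 1 c^ch/c
Phenotype counts: 3 full color, 1 chinchilla
full color: 3 out of 4 → fraction 3/4
Expected count = 3/4 × 452 = 339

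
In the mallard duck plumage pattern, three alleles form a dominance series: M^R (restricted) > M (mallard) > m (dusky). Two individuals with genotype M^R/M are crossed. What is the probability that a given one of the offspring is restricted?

Cross: M^R/M × M^R/M
Allele dominance: M^R > M > m
Offspring genotypes: 1 M^R/M^R, 2 M^R/M, 1 M/M
Phenotype counts: 3 restricted, 1 mallard
restricted: 3 out of 4
Probability: 3/4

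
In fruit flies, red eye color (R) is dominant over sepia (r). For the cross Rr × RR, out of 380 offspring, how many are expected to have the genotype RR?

Punnett square for Rr × RR:
Offspring genotypes: 2 RR, 2 Rr
Total offspring: 4
Count with target: 2
Probability: 2/4 = 1/2
Expected count = 1/2 × 380 = 190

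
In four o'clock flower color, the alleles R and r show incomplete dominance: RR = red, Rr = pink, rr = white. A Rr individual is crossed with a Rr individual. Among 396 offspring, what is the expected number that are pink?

Punnett square for Rr × Rr:
Offspring genotypes: 1 RR, 2 Rr, 1 rr
Phenotype counts: 1 red, 2 pink, 1 white
pink: 2 out of 4 → fraction 1/2
Expected count = 1/2 × 396 = 198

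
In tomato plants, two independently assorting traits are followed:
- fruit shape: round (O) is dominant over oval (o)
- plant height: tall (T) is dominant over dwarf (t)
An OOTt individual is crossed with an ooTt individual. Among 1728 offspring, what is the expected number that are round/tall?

Dihybrid cross OOTt × ooTt — consider each gene separately:
fruit shape: OO × oo → 4 Oo → 4 O_ (out of 4)
plant height: Tt × Tt → 1 TT, 2 Tt, 1 tt → 3 T_ : 1 tt (out of 4)
Combine (counts out of 4 × 4 = 16): round/tall (O_T_) = 4×3 = 12; round/dwarf (O_tt) = 4×1 = 4
Phenotype counts (out of 16): 12 round/tall, 4 round/dwarf
round/tall: 12 out of 16 → fraction 3/4
Expected count = 3/4 × 1728 = 1296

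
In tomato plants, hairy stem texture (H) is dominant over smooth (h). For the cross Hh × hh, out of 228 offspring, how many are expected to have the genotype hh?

Punnett square for Hh × hh:
Offspring genotypes: 2 Hh, 2 hh
Total offspring: 4
Count with target: 2
Probability: 2/4 = 1/2
Expected count = 1/2 × 228 = 114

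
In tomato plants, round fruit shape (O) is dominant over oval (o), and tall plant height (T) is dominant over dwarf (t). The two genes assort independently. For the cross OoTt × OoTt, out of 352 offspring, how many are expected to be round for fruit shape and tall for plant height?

Dihybrid cross OoTt × OoTt — consider each gene separately:
fruit shape: Oo × Oo → 1 OO, 2 Oo, 1 oo → 3 O_ : 1 oo (out of 4)
plant height: Tt × Tt → 1 TT, 2 Tt, 1 tt → 3 T_ : 1 tt (out of 4)
Looking for: round (O_) and tall (T_)
P(round) = 3/4, P(tall) = 3/4
P(both) = 3/4 × 3/4 = 9/16
Expected count = 9/16 × 352 = 198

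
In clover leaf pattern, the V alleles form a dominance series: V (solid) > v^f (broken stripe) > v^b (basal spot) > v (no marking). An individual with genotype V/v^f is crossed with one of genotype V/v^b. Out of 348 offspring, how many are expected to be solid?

Cross: V/v^f × V/v^b
Allele dominance: V > v^f > v^b > v
Offspring genotypes: 1 V/V, 1 V/v^b, 1 V/v^f, 1 v^f/v^b
Phenotype counts: 3 solid, 1 broken stripe
solid: 3 out of 4 → fraction 3/4
Expected count = 3/4 × 348 = 261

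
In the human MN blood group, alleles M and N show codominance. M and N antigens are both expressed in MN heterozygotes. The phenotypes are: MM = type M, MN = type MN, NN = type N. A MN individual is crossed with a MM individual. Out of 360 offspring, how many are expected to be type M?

Punnett square for MN × MM:
Offspring genotypes: 2 MM, 2 MN
Phenotype counts: 2 type M, 2 type MN
type M: 2 out of 4 → fraction 1/2
Expected count = 1/2 × 360 = 180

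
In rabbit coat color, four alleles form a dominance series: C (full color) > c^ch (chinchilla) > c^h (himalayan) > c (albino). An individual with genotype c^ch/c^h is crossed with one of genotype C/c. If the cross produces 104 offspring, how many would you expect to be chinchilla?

Cross: c^ch/c^h × C/c
Allele dominance: C > c^ch > c^h > c
Offspring genotypes: 1 C/c^ch, 1 c^ch/c, 1 C/c^h, 1 c^h/c
Phenotype counts: 2 full color, 1 chinchilla, 1 himalayan
chinchilla: 1 out of 4 → fraction 1/4
Expected count = 1/4 × 104 = 26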